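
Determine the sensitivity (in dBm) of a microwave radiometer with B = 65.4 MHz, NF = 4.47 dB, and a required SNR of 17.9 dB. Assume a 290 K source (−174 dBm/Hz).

Sensitivity = −174 + 10 log₁₀(B) + NF + SNR_min
= −174 + 78.16 + 4.47 + 17.9
= −73.47 dBm → −73.5 dBm

−73.5 dBm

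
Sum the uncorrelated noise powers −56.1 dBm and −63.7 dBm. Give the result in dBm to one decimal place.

Convert to linear, add, convert back:
P₁ = 2.45×10⁻⁹ W, P₂ = 4.27×10⁻¹⁰ W
P_tot = 2.88×10⁻⁹ W → 10 log₁₀(P_tot / 10⁻³) = −55.4 dBm

−55.4 dBm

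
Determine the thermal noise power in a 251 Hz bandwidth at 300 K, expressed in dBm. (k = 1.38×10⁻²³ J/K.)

P_n = kTB = 1.38×10⁻²³ × 300 × 2.51×10² = 1.04×10⁻¹⁸ W
In dBm: 10 log₁₀(1.04×10⁻¹⁸ / 10⁻³) = −149.8 dBm

−149.8 dBm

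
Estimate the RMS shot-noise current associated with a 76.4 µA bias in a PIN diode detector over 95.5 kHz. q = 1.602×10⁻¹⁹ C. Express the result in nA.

1.53 nA

I_n = √(2qI·B)
2qI·B = 2 × 1.602×10⁻¹⁹ × 7.64×10⁻⁵ × 9.55×10⁴ = 2.34×10⁻¹⁸ A²
I_n = √(2.34×10⁻¹⁸) = 1.53×10⁻⁹ A = 1.53 nA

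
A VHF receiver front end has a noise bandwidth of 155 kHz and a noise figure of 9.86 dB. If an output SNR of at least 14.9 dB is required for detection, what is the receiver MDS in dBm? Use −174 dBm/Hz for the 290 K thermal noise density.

−97.3 dBm

Sensitivity = −174 + 10 log₁₀(B) + NF + SNR_min
= −174 + 51.9 + 9.86 + 14.9
= −97.34 dBm → −97.3 dBm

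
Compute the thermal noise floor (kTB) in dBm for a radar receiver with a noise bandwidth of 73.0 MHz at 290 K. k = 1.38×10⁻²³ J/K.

−95.3 dBm

P_n = kTB = 1.38×10⁻²³ × 290 × 7.30×10⁷ = 2.92×10⁻¹³ W
In dBm: 10 log₁₀(2.92×10⁻¹³ / 10⁻³) = −95.3 dBm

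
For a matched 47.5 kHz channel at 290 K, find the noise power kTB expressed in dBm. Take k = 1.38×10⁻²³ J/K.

−127.2 dBm

P_n = kTB = 1.38×10⁻²³ × 290 × 4.75×10⁴ = 1.90×10⁻¹⁶ W
In dBm: 10 log₁₀(1.90×10⁻¹⁶ / 10⁻³) = −127.2 dBm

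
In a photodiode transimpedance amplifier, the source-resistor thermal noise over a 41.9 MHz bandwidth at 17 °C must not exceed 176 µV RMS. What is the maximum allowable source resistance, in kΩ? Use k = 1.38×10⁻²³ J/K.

T = 17 °C + 273.15 = 290.15 K
Johnson–Nyquist: V_n = √(4kTRB) ⇒ R = V_n² / (4kTB)
4kTB = 4 × 1.38×10⁻²³ × 290.15 × 4.19×10⁷ = 6.71×10⁻¹³
R = (1.76×10⁻⁴)² / 6.71×10⁻¹³ = 4.62×10⁴ Ω = 46.2 kΩ

46.2 kΩ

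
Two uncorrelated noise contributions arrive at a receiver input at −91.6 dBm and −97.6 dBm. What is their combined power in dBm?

−90.6 dBm

Convert to linear, add, convert back:
P₁ = 6.92×10⁻¹³ W, P₂ = 1.74×10⁻¹³ W
P_tot = 8.66×10⁻¹³ W → 10 log₁₀(P_tot / 10⁻³) = −90.6 dBm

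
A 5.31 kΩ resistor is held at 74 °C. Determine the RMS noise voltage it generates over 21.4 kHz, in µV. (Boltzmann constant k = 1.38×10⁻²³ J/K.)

T = 74 °C + 273.15 = 347.15 K
V_n = √(4kTRB)
4kTRB = 4 × 1.38×10⁻²³ × 347.15 × 5.31×10³ × 2.14×10⁴ = 2.18×10⁻¹² V²
V_n = √(2.18×10⁻¹²) = 1.48×10⁻⁶ V = 1.48 µV

1.48 µV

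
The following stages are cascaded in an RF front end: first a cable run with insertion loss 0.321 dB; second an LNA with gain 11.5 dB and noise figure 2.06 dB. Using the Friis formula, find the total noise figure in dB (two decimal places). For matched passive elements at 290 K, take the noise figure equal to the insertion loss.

Convert to linear (a loss of L dB is a gain of −L dB): F_i = 10^(NF_i/10), G_i = 10^(G_i,dB/10)
  Stage 1: F_1 = 10^(0.321/10) = 1.077, G_1 = 10^(−0.321/10) = 0.9288
  Stage 2: F_2 = 10^(2.06/10) = 1.607, G_2 = 10^(11.5/10) = 14.13
Friis cascade:
  F = 1.077 + (1.607 − 1)/0.9288 = 1.730
NF = 10 log₁₀(1.730) = 2.38 dB

2.38 dB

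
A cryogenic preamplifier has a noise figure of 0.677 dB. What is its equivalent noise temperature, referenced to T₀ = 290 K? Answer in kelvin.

48.9 K

F = 10^(0.677/10) = 1.16869
T_e = (F − 1)·T₀ = (1.16869 − 1) × 290 = 48.9 K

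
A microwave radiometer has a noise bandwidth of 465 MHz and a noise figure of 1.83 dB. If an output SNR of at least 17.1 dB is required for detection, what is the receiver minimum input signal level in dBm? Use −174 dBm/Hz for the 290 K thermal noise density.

−68.4 dBm

Sensitivity = −174 + 10 log₁₀(B) + NF + SNR_min
= −174 + 86.67 + 1.83 + 17.1
= −68.40 dBm → −68.4 dBm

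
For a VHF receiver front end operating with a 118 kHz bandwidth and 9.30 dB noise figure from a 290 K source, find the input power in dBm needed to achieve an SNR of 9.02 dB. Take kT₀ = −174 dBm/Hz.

−105.0 dBm

Sensitivity = −174 + 10 log₁₀(B) + NF + SNR_min
= −174 + 50.72 + 9.30 + 9.02
= −104.96 dBm → −105.0 dBm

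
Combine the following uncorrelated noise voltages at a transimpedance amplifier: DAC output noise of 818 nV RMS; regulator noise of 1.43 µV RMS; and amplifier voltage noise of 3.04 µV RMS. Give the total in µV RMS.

Uncorrelated sources add in power (mean-square): V_tot = √(ΣV_i²)
V_tot = √[(8.18×10⁻⁷)² + (1.43×10⁻⁶)² + (3.04×10⁻⁶)²] = 3.46×10⁻⁶ V = 3.46 µV

3.46 µV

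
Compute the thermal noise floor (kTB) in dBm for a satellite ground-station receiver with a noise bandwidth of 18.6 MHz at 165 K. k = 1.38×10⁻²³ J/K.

P_n = kTB = 1.38×10⁻²³ × 165 × 1.86×10⁷ = 4.24×10⁻¹⁴ W
In dBm: 10 log₁₀(4.24×10⁻¹⁴ / 10⁻³) = −103.7 dBm

−103.7 dBm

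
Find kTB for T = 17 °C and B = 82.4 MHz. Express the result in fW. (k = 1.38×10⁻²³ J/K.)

T = 17 °C + 273.15 = 290.15 K
P_n = kTB = 1.38×10⁻²³ × 290.15 × 8.24×10⁷ = 3.30×10⁻¹³ W = 330 fW

330 fW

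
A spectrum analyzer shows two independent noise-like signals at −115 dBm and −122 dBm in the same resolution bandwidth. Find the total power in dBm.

−114.2 dBm

Convert to linear, add, convert back:
P₁ = 3.16×10⁻¹⁵ W, P₂ = 6.31×10⁻¹⁶ W
P_tot = 3.79×10⁻¹⁵ W → 10 log₁₀(P_tot / 10⁻³) = −114.2 dBm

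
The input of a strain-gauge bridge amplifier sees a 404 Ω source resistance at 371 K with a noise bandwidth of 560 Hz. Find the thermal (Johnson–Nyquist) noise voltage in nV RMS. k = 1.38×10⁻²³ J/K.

V_n = √(4kTRB)
4kTRB = 4 × 1.38×10⁻²³ × 371 × 4.04×10² × 5.60×10² = 4.63×10⁻¹⁵ V²
V_n = √(4.63×10⁻¹⁵) = 6.81×10⁻⁸ V = 68.1 nV

68.1 nV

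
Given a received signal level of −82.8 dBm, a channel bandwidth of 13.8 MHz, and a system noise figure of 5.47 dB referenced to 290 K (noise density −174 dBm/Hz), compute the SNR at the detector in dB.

Noise floor: N = −174 + 10 log₁₀(B) + NF
10 log₁₀(1.38×10⁷) = 71.4 dB
N = −174 + 71.4 + 5.47 = −97.13 dBm
SNR = P_sig − N = −82.8 − (−97.13) = 14.33 dB → 14.3 dB

14.3 dB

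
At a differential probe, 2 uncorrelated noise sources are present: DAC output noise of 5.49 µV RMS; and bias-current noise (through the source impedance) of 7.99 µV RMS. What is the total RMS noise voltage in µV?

Uncorrelated sources add in power (mean-square): V_tot = √(ΣV_i²)
V_tot = √[(5.49×10⁻⁶)² + (7.99×10⁻⁶)²] = 9.69×10⁻⁶ V = 9.69 µV

9.69 µV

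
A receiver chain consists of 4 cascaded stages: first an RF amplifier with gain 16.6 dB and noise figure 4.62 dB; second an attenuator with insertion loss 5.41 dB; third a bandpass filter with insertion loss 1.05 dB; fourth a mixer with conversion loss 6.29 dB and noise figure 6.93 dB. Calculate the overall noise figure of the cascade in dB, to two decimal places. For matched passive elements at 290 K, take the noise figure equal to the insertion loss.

5.25 dB

Convert to linear (a loss of L dB is a gain of −L dB): F_i = 10^(NF_i/10), G_i = 10^(G_i,dB/10)
  Stage 1: F_1 = 10^(4.62/10) = 2.897, G_1 = 10^(16.6/10) = 45.71
  Stage 2: F_2 = 10^(5.41/10) = 3.475, G_2 = 10^(−5.41/10) = 0.2877
  Stage 3: F_3 = 10^(1.05/10) = 1.274, G_3 = 10^(−1.05/10) = 0.7852
  Stage 4: F_4 = 10^(6.93/10) = 4.932, G_4 = 10^(−6.29/10) = 0.2350
Friis cascade:
  F = 2.897 + (3.475 − 1)/45.71 + (1.274 − 1)/13.15 + (4.932 − 1)/10.33 = 3.353
NF = 10 log₁₀(3.353) = 5.25 dB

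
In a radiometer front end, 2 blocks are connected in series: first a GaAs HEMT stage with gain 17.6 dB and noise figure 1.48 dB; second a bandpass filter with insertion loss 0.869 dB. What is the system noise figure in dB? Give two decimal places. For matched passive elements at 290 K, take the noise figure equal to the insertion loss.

1.49 dB

Convert to linear (a loss of L dB is a gain of −L dB): F_i = 10^(NF_i/10), G_i = 10^(G_i,dB/10)
  Stage 1: F_1 = 10^(1.48/10) = 1.406, G_1 = 10^(17.6/10) = 57.54
  Stage 2: F_2 = 10^(0.869/10) = 1.222, G_2 = 10^(−0.869/10) = 0.8187
Friis cascade:
  F = 1.406 + (1.222 − 1)/57.54 = 1.410
NF = 10 log₁₀(1.410) = 1.49 dB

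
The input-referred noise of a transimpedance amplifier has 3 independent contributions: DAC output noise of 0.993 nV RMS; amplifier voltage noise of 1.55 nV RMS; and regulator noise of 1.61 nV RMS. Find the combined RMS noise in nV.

2.45 nV

Uncorrelated sources add in power (mean-square): V_tot = √(ΣV_i²)
V_tot = √[(9.93×10⁻¹⁰)² + (1.55×10⁻⁹)² + (1.61×10⁻⁹)²] = 2.45×10⁻⁹ V = 2.45 nV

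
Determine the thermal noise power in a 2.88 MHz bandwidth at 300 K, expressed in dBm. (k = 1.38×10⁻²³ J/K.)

−109.2 dBm

P_n = kTB = 1.38×10⁻²³ × 300 × 2.88×10⁶ = 1.19×10⁻¹⁴ W
In dBm: 10 log₁₀(1.19×10⁻¹⁴ / 10⁻³) = −109.2 dBm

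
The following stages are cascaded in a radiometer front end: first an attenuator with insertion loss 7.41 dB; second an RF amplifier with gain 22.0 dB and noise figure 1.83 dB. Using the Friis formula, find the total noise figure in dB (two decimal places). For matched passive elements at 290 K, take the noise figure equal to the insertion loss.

Convert to linear (a loss of L dB is a gain of −L dB): F_i = 10^(NF_i/10), G_i = 10^(G_i,dB/10)
  Stage 1: F_1 = 10^(7.41/10) = 5.508, G_1 = 10^(−7.41/10) = 0.1816
  Stage 2: F_2 = 10^(1.83/10) = 1.524, G_2 = 10^(22.0/10) = 158.5
Friis cascade:
  F = 5.508 + (1.524 − 1)/0.1816 = 8.395
NF = 10 log₁₀(8.395) = 9.24 dB

9.24 dB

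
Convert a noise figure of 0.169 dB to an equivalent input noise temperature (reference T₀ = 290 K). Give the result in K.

11.5 K

F = 10^(0.169/10) = 1.03968
T_e = (F − 1)·T₀ = (1.03968 − 1) × 290 = 11.5 K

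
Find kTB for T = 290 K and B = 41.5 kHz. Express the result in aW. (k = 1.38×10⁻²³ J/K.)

166 aW

P_n = kTB = 1.38×10⁻²³ × 290 × 4.15×10⁴ = 1.66×10⁻¹⁶ W = 166 aW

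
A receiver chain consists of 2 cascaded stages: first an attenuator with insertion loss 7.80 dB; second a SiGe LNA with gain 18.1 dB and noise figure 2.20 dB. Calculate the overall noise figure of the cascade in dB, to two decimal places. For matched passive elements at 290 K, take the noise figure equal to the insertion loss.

10.00 dB

Convert to linear (a loss of L dB is a gain of −L dB): F_i = 10^(NF_i/10), G_i = 10^(G_i,dB/10)
  Stage 1: F_1 = 10^(7.80/10) = 6.026, G_1 = 10^(−7.80/10) = 0.1660
  Stage 2: F_2 = 10^(2.20/10) = 1.660, G_2 = 10^(18.1/10) = 64.57
Friis cascade:
  F = 6.026 + (1.660 − 1)/0.1660 = 10.00
NF = 10 log₁₀(10.00) = 10.00 dB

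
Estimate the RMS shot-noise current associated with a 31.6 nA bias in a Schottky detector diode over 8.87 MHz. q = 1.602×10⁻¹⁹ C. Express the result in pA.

I_n = √(2qI·B)
2qI·B = 2 × 1.602×10⁻¹⁹ × 3.16×10⁻⁸ × 8.87×10⁶ = 8.98×10⁻²⁰ A²
I_n = √(8.98×10⁻²⁰) = 3.00×10⁻¹⁰ A = 300 pA

300 pA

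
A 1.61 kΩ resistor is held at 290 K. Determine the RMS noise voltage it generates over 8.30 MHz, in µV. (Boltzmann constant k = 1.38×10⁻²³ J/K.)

14.6 µV

V_n = √(4kTRB)
4kTRB = 4 × 1.38×10⁻²³ × 290 × 1.61×10³ × 8.30×10⁶ = 2.14×10⁻¹⁰ V²
V_n = √(2.14×10⁻¹⁰) = 1.46×10⁻⁵ V = 14.6 µV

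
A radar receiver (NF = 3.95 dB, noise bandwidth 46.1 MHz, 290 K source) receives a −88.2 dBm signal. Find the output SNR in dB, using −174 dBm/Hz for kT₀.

5.2 dB

Noise floor: N = −174 + 10 log₁₀(B) + NF
10 log₁₀(4.61×10⁷) = 76.64 dB
N = −174 + 76.64 + 3.95 = −93.41 dBm
SNR = P_sig − N = −88.2 − (−93.41) = 5.21 dB → 5.2 dB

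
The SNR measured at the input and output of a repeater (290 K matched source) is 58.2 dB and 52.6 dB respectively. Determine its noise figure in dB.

5.6 dB

NF (dB) = SNR_in(dB) − SNR_out(dB) when the source is at T₀
NF = 58.2 − 52.6 = 5.6 dB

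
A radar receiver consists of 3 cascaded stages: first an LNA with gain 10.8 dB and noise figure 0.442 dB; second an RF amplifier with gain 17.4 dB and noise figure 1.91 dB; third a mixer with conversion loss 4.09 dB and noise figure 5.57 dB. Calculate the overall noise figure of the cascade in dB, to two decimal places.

0.63 dB

Convert to linear (a loss of L dB is a gain of −L dB): F_i = 10^(NF_i/10), G_i = 10^(G_i,dB/10)
  Stage 1: F_1 = 10^(0.442/10) = 1.107, G_1 = 10^(10.8/10) = 12.02
  Stage 2: F_2 = 10^(1.91/10) = 1.552, G_2 = 10^(17.4/10) = 54.95
  Stage 3: F_3 = 10^(5.57/10) = 3.606, G_3 = 10^(−4.09/10) = 0.3899
Friis cascade:
  F = 1.107 + (1.552 − 1)/12.02 + (3.606 − 1)/660.7 = 1.157
NF = 10 log₁₀(1.157) = 0.63 dB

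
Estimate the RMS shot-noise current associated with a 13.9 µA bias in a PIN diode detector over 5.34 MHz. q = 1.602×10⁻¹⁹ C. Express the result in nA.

I_n = √(2qI·B)
2qI·B = 2 × 1.602×10⁻¹⁹ × 1.39×10⁻⁵ × 5.34×10⁶ = 2.38×10⁻¹⁷ A²
I_n = √(2.38×10⁻¹⁷) = 4.88×10⁻⁹ A = 4.88 nA

4.88 nA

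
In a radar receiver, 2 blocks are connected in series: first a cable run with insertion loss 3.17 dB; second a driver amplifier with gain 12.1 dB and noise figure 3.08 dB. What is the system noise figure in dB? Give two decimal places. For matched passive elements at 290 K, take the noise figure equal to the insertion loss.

Convert to linear (a loss of L dB is a gain of −L dB): F_i = 10^(NF_i/10), G_i = 10^(G_i,dB/10)
  Stage 1: F_1 = 10^(3.17/10) = 2.075, G_1 = 10^(−3.17/10) = 0.4819
  Stage 2: F_2 = 10^(3.08/10) = 2.032, G_2 = 10^(12.1/10) = 16.22
Friis cascade:
  F = 2.075 + (2.032 − 1)/0.4819 = 4.217
NF = 10 log₁₀(4.217) = 6.25 dB

6.25 dB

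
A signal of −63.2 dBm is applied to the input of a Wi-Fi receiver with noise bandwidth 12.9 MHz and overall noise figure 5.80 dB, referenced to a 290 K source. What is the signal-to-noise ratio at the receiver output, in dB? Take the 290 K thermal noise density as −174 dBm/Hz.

33.9 dB

Noise floor: N = −174 + 10 log₁₀(B) + NF
10 log₁₀(1.29×10⁷) = 71.11 dB
N = −174 + 71.11 + 5.80 = −97.09 dBm
SNR = P_sig − N = −63.2 − (−97.09) = 33.89 dB → 33.9 dB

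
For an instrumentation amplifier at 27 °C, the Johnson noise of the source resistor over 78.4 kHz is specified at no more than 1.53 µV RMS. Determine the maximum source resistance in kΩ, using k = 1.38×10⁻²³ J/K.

1.80 kΩ

T = 27 °C + 273.15 = 300.15 K
Johnson–Nyquist: V_n = √(4kTRB) ⇒ R = V_n² / (4kTB)
4kTB = 4 × 1.38×10⁻²³ × 300.15 × 7.84×10⁴ = 1.30×10⁻¹⁵
R = (1.53×10⁻⁶)² / 1.30×10⁻¹⁵ = 1.80×10³ Ω = 1.80 kΩ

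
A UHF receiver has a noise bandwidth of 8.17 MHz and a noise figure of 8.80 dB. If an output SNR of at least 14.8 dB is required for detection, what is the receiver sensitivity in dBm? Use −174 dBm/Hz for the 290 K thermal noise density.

Sensitivity = −174 + 10 log₁₀(B) + NF + SNR_min
= −174 + 69.12 + 8.80 + 14.8
= −81.28 dBm → −81.3 dBm

−81.3 dBm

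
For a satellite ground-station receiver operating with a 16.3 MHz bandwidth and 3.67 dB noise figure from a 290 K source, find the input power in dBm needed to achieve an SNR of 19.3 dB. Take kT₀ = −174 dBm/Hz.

−78.9 dBm

Sensitivity = −174 + 10 log₁₀(B) + NF + SNR_min
= −174 + 72.12 + 3.67 + 19.3
= −78.91 dBm → −78.9 dBm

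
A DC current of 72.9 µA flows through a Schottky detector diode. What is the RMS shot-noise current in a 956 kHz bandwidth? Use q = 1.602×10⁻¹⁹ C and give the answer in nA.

I_n = √(2qI·B)
2qI·B = 2 × 1.602×10⁻¹⁹ × 7.29×10⁻⁵ × 9.56×10⁵ = 2.23×10⁻¹⁷ A²
I_n = √(2.23×10⁻¹⁷) = 4.73×10⁻⁹ A = 4.73 nA

4.73 nA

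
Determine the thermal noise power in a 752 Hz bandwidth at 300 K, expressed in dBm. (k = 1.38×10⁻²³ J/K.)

P_n = kTB = 1.38×10⁻²³ × 300 × 7.52×10² = 3.11×10⁻¹⁸ W
In dBm: 10 log₁₀(3.11×10⁻¹⁸ / 10⁻³) = −145.1 dBm

−145.1 dBm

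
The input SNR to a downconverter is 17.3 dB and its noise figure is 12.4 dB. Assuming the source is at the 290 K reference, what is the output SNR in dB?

4.9 dB

By definition F = SNR_in/SNR_out, so in dB: SNR_out = SNR_in − NF
SNR_out = 17.3 − 12.4 = 4.9 dB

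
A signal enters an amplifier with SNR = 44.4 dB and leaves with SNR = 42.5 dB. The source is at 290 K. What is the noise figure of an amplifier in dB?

1.9 dB

NF (dB) = SNR_in(dB) − SNR_out(dB) when the source is at T₀
NF = 44.4 − 42.5 = 1.9 dB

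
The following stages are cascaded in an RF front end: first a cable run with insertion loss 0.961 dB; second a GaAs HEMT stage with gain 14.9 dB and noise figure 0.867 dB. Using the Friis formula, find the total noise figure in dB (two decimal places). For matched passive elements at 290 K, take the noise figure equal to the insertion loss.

Convert to linear (a loss of L dB is a gain of −L dB): F_i = 10^(NF_i/10), G_i = 10^(G_i,dB/10)
  Stage 1: F_1 = 10^(0.961/10) = 1.248, G_1 = 10^(−0.961/10) = 0.8015
  Stage 2: F_2 = 10^(0.867/10) = 1.221, G_2 = 10^(14.9/10) = 30.90
Friis cascade:
  F = 1.248 + (1.221 − 1)/0.8015 = 1.523
NF = 10 log₁₀(1.523) = 1.83 dB

1.83 dB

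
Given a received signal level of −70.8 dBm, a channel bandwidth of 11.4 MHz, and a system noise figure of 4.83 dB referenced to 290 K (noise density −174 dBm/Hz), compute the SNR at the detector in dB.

Noise floor: N = −174 + 10 log₁₀(B) + NF
10 log₁₀(1.14×10⁷) = 70.57 dB
N = −174 + 70.57 + 4.83 = −98.60 dBm
SNR = P_sig − N = −70.8 − (−98.60) = 27.80 dB → 27.8 dB

27.8 dB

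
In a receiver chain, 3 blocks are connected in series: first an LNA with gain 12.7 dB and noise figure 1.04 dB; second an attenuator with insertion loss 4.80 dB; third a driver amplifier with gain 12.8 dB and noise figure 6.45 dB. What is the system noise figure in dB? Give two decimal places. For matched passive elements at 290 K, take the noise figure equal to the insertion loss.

Convert to linear (a loss of L dB is a gain of −L dB): F_i = 10^(NF_i/10), G_i = 10^(G_i,dB/10)
  Stage 1: F_1 = 10^(1.04/10) = 1.271, G_1 = 10^(12.7/10) = 18.62
  Stage 2: F_2 = 10^(4.80/10) = 3.020, G_2 = 10^(−4.80/10) = 0.3311
  Stage 3: F_3 = 10^(6.45/10) = 4.416, G_3 = 10^(12.8/10) = 19.05
Friis cascade:
  F = 1.271 + (3.020 − 1)/18.62 + (4.416 − 1)/6.166 = 1.933
NF = 10 log₁₀(1.933) = 2.86 dB

2.86 dB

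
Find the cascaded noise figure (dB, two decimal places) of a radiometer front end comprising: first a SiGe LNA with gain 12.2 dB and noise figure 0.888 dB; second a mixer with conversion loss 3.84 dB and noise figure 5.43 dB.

Convert to linear (a loss of L dB is a gain of −L dB): F_i = 10^(NF_i/10), G_i = 10^(G_i,dB/10)
  Stage 1: F_1 = 10^(0.888/10) = 1.227, G_1 = 10^(12.2/10) = 16.60
  Stage 2: F_2 = 10^(5.43/10) = 3.491, G_2 = 10^(−3.84/10) = 0.4130
Friis cascade:
  F = 1.227 + (3.491 − 1)/16.60 = 1.377
NF = 10 log₁₀(1.377) = 1.39 dB

1.39 dB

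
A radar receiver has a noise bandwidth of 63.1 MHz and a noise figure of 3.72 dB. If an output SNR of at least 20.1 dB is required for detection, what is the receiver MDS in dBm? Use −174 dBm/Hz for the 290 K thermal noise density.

−72.2 dBm

Sensitivity = −174 + 10 log₁₀(B) + NF + SNR_min
= −174 + 78 + 3.72 + 20.1
= −72.18 dBm → −72.2 dBm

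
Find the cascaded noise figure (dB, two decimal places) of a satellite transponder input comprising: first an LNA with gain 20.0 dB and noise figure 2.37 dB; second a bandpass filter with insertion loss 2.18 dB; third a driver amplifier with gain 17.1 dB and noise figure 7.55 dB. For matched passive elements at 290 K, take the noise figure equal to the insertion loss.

2.58 dB

Convert to linear (a loss of L dB is a gain of −L dB): F_i = 10^(NF_i/10), G_i = 10^(G_i,dB/10)
  Stage 1: F_1 = 10^(2.37/10) = 1.726, G_1 = 10^(20.0/10) = 100.0
  Stage 2: F_2 = 10^(2.18/10) = 1.652, G_2 = 10^(−2.18/10) = 0.6053
  Stage 3: F_3 = 10^(7.55/10) = 5.689, G_3 = 10^(17.1/10) = 51.29
Friis cascade:
  F = 1.726 + (1.652 − 1)/100.0 + (5.689 − 1)/60.53 = 1.810
NF = 10 log₁₀(1.810) = 2.58 dB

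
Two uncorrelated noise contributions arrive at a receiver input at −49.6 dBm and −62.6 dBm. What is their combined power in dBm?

Convert to linear, add, convert back:
P₁ = 1.10×10⁻⁸ W, P₂ = 5.50×10⁻¹⁰ W
P_tot = 1.15×10⁻⁸ W → 10 log₁₀(P_tot / 10⁻³) = −49.4 dBm

−49.4 dBm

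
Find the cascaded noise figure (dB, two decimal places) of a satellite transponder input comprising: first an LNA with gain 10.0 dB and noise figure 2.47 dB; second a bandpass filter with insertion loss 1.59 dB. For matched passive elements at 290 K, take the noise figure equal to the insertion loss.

Convert to linear (a loss of L dB is a gain of −L dB): F_i = 10^(NF_i/10), G_i = 10^(G_i,dB/10)
  Stage 1: F_1 = 10^(2.47/10) = 1.766, G_1 = 10^(10.0/10) = 10.00
  Stage 2: F_2 = 10^(1.59/10) = 1.442, G_2 = 10^(−1.59/10) = 0.6934
Friis cascade:
  F = 1.766 + (1.442 − 1)/10.00 = 1.810
NF = 10 log₁₀(1.810) = 2.58 dB

2.58 dB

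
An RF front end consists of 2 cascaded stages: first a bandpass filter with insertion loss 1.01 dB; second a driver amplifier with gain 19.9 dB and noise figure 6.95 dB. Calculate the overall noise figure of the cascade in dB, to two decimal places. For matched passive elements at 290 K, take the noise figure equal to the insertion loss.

7.96 dB

Convert to linear (a loss of L dB is a gain of −L dB): F_i = 10^(NF_i/10), G_i = 10^(G_i,dB/10)
  Stage 1: F_1 = 10^(1.01/10) = 1.262, G_1 = 10^(−1.01/10) = 0.7925
  Stage 2: F_2 = 10^(6.95/10) = 4.955, G_2 = 10^(19.9/10) = 97.72
Friis cascade:
  F = 1.262 + (4.955 − 1)/0.7925 = 6.252
NF = 10 log₁₀(6.252) = 7.96 dB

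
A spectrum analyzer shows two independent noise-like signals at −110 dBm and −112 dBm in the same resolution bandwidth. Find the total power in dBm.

Convert to linear, add, convert back:
P₁ = 1.00×10⁻¹⁴ W, P₂ = 6.31×10⁻¹⁵ W
P_tot = 1.63×10⁻¹⁴ W → 10 log₁₀(P_tot / 10⁻³) = −107.9 dBm

−107.9 dBm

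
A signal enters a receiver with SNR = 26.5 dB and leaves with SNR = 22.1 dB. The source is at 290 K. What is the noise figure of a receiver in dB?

4.4 dB

NF (dB) = SNR_in(dB) − SNR_out(dB) when the source is at T₀
NF = 26.5 − 22.1 = 4.4 dB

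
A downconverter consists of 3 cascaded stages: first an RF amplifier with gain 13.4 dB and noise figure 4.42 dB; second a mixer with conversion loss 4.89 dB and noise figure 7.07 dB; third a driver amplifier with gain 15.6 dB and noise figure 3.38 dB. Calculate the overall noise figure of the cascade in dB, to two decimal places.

Convert to linear (a loss of L dB is a gain of −L dB): F_i = 10^(NF_i/10), G_i = 10^(G_i,dB/10)
  Stage 1: F_1 = 10^(4.42/10) = 2.767, G_1 = 10^(13.4/10) = 21.88
  Stage 2: F_2 = 10^(7.07/10) = 5.093, G_2 = 10^(−4.89/10) = 0.3243
  Stage 3: F_3 = 10^(3.38/10) = 2.178, G_3 = 10^(15.6/10) = 36.31
Friis cascade:
  F = 2.767 + (5.093 − 1)/21.88 + (2.178 − 1)/7.096 = 3.120
NF = 10 log₁₀(3.120) = 4.94 dB

4.94 dB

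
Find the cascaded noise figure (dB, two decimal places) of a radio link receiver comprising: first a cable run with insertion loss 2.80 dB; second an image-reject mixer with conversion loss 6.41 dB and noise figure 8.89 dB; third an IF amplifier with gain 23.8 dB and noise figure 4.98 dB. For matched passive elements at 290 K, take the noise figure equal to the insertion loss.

15.14 dB

Convert to linear (a loss of L dB is a gain of −L dB): F_i = 10^(NF_i/10), G_i = 10^(G_i,dB/10)
  Stage 1: F_1 = 10^(2.80/10) = 1.905, G_1 = 10^(−2.80/10) = 0.5248
  Stage 2: F_2 = 10^(8.89/10) = 7.745, G_2 = 10^(−6.41/10) = 0.2286
  Stage 3: F_3 = 10^(4.98/10) = 3.148, G_3 = 10^(23.8/10) = 239.9
Friis cascade:
  F = 1.905 + (7.745 − 1)/0.5248 + (3.148 − 1)/0.1199 = 32.66
NF = 10 log₁₀(32.66) = 15.14 dB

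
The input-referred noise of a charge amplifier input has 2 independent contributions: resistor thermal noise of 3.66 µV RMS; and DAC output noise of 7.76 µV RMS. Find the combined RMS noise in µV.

Uncorrelated sources add in power (mean-square): V_tot = √(ΣV_i²)
V_tot = √[(3.66×10⁻⁶)² + (7.76×10⁻⁶)²] = 8.58×10⁻⁶ V = 8.58 µV

8.58 µV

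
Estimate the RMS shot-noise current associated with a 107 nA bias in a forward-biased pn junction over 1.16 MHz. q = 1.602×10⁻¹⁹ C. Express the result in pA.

I_n = √(2qI·B)
2qI·B = 2 × 1.602×10⁻¹⁹ × 1.07×10⁻⁷ × 1.16×10⁶ = 3.98×10⁻²⁰ A²
I_n = √(3.98×10⁻²⁰) = 1.99×10⁻¹⁰ A = 199 pA

199 pA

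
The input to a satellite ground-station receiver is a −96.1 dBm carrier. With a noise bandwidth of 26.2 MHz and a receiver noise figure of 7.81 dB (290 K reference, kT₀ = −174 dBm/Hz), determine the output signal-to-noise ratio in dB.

−4.1 dB

Noise floor: N = −174 + 10 log₁₀(B) + NF
10 log₁₀(2.62×10⁷) = 74.18 dB
N = −174 + 74.18 + 7.81 = −92.01 dBm
SNR = P_sig − N = −96.1 − (−92.01) = −4.09 dB → −4.1 dB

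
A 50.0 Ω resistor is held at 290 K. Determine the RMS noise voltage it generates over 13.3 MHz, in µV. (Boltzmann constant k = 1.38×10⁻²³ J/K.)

V_n = √(4kTRB)
4kTRB = 4 × 1.38×10⁻²³ × 290 × 5.00×10¹ × 1.33×10⁷ = 1.06×10⁻¹¹ V²
V_n = √(1.06×10⁻¹¹) = 3.26×10⁻⁶ V = 3.26 µV

3.26 µV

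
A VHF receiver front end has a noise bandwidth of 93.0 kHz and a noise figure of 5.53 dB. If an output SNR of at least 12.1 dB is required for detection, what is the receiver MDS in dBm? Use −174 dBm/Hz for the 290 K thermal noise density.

−106.7 dBm

Sensitivity = −174 + 10 log₁₀(B) + NF + SNR_min
= −174 + 49.68 + 5.53 + 12.1
= −106.69 dBm → −106.7 dBm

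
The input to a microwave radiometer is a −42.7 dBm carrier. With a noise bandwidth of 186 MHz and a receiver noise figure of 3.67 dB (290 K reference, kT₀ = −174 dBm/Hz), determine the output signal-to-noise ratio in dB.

44.9 dB

Noise floor: N = −174 + 10 log₁₀(B) + NF
10 log₁₀(1.86×10⁸) = 82.7 dB
N = −174 + 82.7 + 3.67 = −87.63 dBm
SNR = P_sig − N = −42.7 − (−87.63) = 44.93 dB → 44.9 dB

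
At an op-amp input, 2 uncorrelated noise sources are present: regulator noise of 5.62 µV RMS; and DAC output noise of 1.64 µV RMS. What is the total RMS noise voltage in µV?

Uncorrelated sources add in power (mean-square): V_tot = √(ΣV_i²)
V_tot = √[(5.62×10⁻⁶)² + (1.64×10⁻⁶)²] = 5.85×10⁻⁶ V = 5.85 µV

5.85 µV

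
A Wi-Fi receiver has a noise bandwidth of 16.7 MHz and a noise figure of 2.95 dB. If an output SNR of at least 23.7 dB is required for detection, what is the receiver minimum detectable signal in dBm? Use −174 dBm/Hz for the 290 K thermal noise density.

−75.1 dBm

Sensitivity = −174 + 10 log₁₀(B) + NF + SNR_min
= −174 + 72.23 + 2.95 + 23.7
= −75.12 dBm → −75.1 dBm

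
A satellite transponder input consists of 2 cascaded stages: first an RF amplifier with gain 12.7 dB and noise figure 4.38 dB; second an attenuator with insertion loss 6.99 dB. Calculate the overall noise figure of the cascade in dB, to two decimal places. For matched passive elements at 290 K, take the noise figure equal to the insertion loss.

4.71 dB

Convert to linear (a loss of L dB is a gain of −L dB): F_i = 10^(NF_i/10), G_i = 10^(G_i,dB/10)
  Stage 1: F_1 = 10^(4.38/10) = 2.742, G_1 = 10^(12.7/10) = 18.62
  Stage 2: F_2 = 10^(6.99/10) = 5.000, G_2 = 10^(−6.99/10) = 0.2000
Friis cascade:
  F = 2.742 + (5.000 − 1)/18.62 = 2.956
NF = 10 log₁₀(2.956) = 4.71 dB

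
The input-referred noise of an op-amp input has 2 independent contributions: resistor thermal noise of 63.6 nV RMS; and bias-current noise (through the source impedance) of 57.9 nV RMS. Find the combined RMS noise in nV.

Uncorrelated sources add in power (mean-square): V_tot = √(ΣV_i²)
V_tot = √[(6.36×10⁻⁸)² + (5.79×10⁻⁸)²] = 8.60×10⁻⁸ V = 86.0 nV

86.0 nV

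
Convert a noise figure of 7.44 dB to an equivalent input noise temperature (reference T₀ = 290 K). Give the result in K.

1318 K

F = 10^(7.44/10) = 5.54626
T_e = (F − 1)·T₀ = (5.54626 − 1) × 290 = 1318 K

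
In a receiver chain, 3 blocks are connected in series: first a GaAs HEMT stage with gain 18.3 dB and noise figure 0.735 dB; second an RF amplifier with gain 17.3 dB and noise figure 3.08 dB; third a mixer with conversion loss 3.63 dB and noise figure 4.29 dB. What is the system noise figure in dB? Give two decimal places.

Convert to linear (a loss of L dB is a gain of −L dB): F_i = 10^(NF_i/10), G_i = 10^(G_i,dB/10)
  Stage 1: F_1 = 10^(0.735/10) = 1.184, G_1 = 10^(18.3/10) = 67.61
  Stage 2: F_2 = 10^(3.08/10) = 2.032, G_2 = 10^(17.3/10) = 53.70
  Stage 3: F_3 = 10^(4.29/10) = 2.685, G_3 = 10^(−3.63/10) = 0.4335
Friis cascade:
  F = 1.184 + (2.032 − 1)/67.61 + (2.685 − 1)/3631 = 1.200
NF = 10 log₁₀(1.200) = 0.79 dB

0.79 dB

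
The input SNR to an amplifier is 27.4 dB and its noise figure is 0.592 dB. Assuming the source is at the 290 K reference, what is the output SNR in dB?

By definition F = SNR_in/SNR_out, so in dB: SNR_out = SNR_in − NF
SNR_out = 27.4 − 0.592 = 26.808 dB

26.808 dB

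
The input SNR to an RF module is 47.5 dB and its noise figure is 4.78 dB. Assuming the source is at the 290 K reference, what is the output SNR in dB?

42.72 dB

By definition F = SNR_in/SNR_out, so in dB: SNR_out = SNR_in − NF
SNR_out = 47.5 − 4.78 = 42.72 dB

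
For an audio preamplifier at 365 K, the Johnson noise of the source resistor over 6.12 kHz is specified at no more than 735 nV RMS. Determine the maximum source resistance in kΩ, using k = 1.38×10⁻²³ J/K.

Johnson–Nyquist: V_n = √(4kTRB) ⇒ R = V_n² / (4kTB)
4kTB = 4 × 1.38×10⁻²³ × 365 × 6.12×10³ = 1.23×10⁻¹⁶
R = (7.35×10⁻⁷)² / 1.23×10⁻¹⁶ = 4.38×10³ Ω = 4.38 kΩ

4.38 kΩ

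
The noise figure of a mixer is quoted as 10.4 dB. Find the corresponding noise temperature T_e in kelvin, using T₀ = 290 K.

F = 10^(10.4/10) = 10.9648
T_e = (F − 1)·T₀ = (10.9648 − 1) × 290 = 2890 K

2890 K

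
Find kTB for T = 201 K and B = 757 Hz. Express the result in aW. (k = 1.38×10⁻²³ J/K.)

2.10 aW

P_n = kTB = 1.38×10⁻²³ × 201 × 7.57×10² = 2.10×10⁻¹⁸ W = 2.10 aW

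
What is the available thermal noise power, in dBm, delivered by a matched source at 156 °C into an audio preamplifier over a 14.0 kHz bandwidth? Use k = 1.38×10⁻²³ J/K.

−130.8 dBm

T = 156 °C + 273.15 = 429.15 K
P_n = kTB = 1.38×10⁻²³ × 429.15 × 1.40×10⁴ = 8.29×10⁻¹⁷ W
In dBm: 10 log₁₀(8.29×10⁻¹⁷ / 10⁻³) = −130.8 dBm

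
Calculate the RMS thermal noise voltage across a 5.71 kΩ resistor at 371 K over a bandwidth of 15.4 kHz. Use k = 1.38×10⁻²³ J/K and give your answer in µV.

1.34 µV

V_n = √(4kTRB)
4kTRB = 4 × 1.38×10⁻²³ × 371 × 5.71×10³ × 1.54×10⁴ = 1.80×10⁻¹² V²
V_n = √(1.80×10⁻¹²) = 1.34×10⁻⁶ V = 1.34 µV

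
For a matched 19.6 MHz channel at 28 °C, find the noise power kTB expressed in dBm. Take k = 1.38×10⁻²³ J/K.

T = 28 °C + 273.15 = 301.15 K
P_n = kTB = 1.38×10⁻²³ × 301.15 × 1.96×10⁷ = 8.15×10⁻¹⁴ W
In dBm: 10 log₁₀(8.15×10⁻¹⁴ / 10⁻³) = −100.9 dBm

−100.9 dBm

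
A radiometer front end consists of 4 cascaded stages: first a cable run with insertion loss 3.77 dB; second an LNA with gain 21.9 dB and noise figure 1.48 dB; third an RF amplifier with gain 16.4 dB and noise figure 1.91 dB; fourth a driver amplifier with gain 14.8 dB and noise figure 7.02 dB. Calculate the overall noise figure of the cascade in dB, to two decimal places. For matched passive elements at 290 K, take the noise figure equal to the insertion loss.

5.26 dB

Convert to linear (a loss of L dB is a gain of −L dB): F_i = 10^(NF_i/10), G_i = 10^(G_i,dB/10)
  Stage 1: F_1 = 10^(3.77/10) = 2.382, G_1 = 10^(−3.77/10) = 0.4198
  Stage 2: F_2 = 10^(1.48/10) = 1.406, G_2 = 10^(21.9/10) = 154.9
  Stage 3: F_3 = 10^(1.91/10) = 1.552, G_3 = 10^(16.4/10) = 43.65
  Stage 4: F_4 = 10^(7.02/10) = 5.035, G_4 = 10^(14.8/10) = 30.20
Friis cascade:
  F = 2.382 + (1.406 − 1)/0.4198 + (1.552 − 1)/65.01 + (5.035 − 1)/2838 = 3.360
NF = 10 log₁₀(3.360) = 5.26 dB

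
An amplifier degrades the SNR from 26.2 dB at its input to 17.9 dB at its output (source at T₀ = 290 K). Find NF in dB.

8.3 dB

NF (dB) = SNR_in(dB) − SNR_out(dB) when the source is at T₀
NF = 26.2 − 17.9 = 8.3 dB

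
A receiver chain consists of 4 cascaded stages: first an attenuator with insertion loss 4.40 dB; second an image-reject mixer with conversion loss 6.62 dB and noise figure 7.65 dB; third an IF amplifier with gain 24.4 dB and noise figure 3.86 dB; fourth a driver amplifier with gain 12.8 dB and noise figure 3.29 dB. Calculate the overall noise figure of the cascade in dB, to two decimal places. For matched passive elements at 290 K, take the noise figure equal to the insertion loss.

15.34 dB

Convert to linear (a loss of L dB is a gain of −L dB): F_i = 10^(NF_i/10), G_i = 10^(G_i,dB/10)
  Stage 1: F_1 = 10^(4.40/10) = 2.754, G_1 = 10^(−4.40/10) = 0.3631
  Stage 2: F_2 = 10^(7.65/10) = 5.821, G_2 = 10^(−6.62/10) = 0.2178
  Stage 3: F_3 = 10^(3.86/10) = 2.432, G_3 = 10^(24.4/10) = 275.4
  Stage 4: F_4 = 10^(3.29/10) = 2.133, G_4 = 10^(12.8/10) = 19.05
Friis cascade:
  F = 2.754 + (5.821 − 1)/0.3631 + (2.432 − 1)/0.07907 + (2.133 − 1)/21.78 = 34.20
NF = 10 log₁₀(34.20) = 15.34 dB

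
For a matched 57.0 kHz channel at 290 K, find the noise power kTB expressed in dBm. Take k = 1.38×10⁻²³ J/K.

P_n = kTB = 1.38×10⁻²³ × 290 × 5.70×10⁴ = 2.28×10⁻¹⁶ W
In dBm: 10 log₁₀(2.28×10⁻¹⁶ / 10⁻³) = −126.4 dBm

−126.4 dBm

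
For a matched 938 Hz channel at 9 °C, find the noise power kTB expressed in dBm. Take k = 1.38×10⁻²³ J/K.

−144.4 dBm

T = 9 °C + 273.15 = 282.15 K
P_n = kTB = 1.38×10⁻²³ × 282.15 × 9.38×10² = 3.65×10⁻¹⁸ W
In dBm: 10 log₁₀(3.65×10⁻¹⁸ / 10⁻³) = −144.4 dBm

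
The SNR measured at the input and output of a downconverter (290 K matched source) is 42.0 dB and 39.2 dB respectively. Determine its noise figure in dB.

2.8 dB

NF (dB) = SNR_in(dB) − SNR_out(dB) when the source is at T₀
NF = 42.0 − 39.2 = 2.8 dB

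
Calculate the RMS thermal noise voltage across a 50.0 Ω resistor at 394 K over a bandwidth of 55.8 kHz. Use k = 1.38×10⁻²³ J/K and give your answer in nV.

246 nV

V_n = √(4kTRB)
4kTRB = 4 × 1.38×10⁻²³ × 394 × 5.00×10¹ × 5.58×10⁴ = 6.07×10⁻¹⁴ V²
V_n = √(6.07×10⁻¹⁴) = 2.46×10⁻⁷ V = 246 nV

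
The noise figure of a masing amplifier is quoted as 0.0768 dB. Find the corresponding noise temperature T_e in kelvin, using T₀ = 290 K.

F = 10^(0.0768/10) = 1.01784
T_e = (F − 1)·T₀ = (1.01784 − 1) × 290 = 5.17 K

5.17 K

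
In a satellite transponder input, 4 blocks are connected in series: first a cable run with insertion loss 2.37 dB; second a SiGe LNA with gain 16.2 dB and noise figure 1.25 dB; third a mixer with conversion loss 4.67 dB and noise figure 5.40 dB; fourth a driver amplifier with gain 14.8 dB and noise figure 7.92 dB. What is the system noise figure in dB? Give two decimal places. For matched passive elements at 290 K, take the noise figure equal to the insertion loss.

4.82 dB

Convert to linear (a loss of L dB is a gain of −L dB): F_i = 10^(NF_i/10), G_i = 10^(G_i,dB/10)
  Stage 1: F_1 = 10^(2.37/10) = 1.726, G_1 = 10^(−2.37/10) = 0.5794
  Stage 2: F_2 = 10^(1.25/10) = 1.334, G_2 = 10^(16.2/10) = 41.69
  Stage 3: F_3 = 10^(5.40/10) = 3.467, G_3 = 10^(−4.67/10) = 0.3412
  Stage 4: F_4 = 10^(7.92/10) = 6.194, G_4 = 10^(14.8/10) = 30.20
Friis cascade:
  F = 1.726 + (1.334 − 1)/0.5794 + (3.467 − 1)/24.15 + (6.194 − 1)/8.241 = 3.034
NF = 10 log₁₀(3.034) = 4.82 dB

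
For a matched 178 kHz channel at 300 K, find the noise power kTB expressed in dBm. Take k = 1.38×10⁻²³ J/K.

P_n = kTB = 1.38×10⁻²³ × 300 × 1.78×10⁵ = 7.37×10⁻¹⁶ W
In dBm: 10 log₁₀(7.37×10⁻¹⁶ / 10⁻³) = −121.3 dBm

−121.3 dBm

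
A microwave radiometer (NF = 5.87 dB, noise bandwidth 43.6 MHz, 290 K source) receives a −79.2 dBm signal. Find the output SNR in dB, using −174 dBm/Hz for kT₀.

Noise floor: N = −174 + 10 log₁₀(B) + NF
10 log₁₀(4.36×10⁷) = 76.39 dB
N = −174 + 76.39 + 5.87 = −91.74 dBm
SNR = P_sig − N = −79.2 − (−91.74) = 12.54 dB → 12.5 dB

12.5 dB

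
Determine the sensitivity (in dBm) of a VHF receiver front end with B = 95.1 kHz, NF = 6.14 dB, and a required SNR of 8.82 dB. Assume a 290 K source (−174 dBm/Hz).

Sensitivity = −174 + 10 log₁₀(B) + NF + SNR_min
= −174 + 49.78 + 6.14 + 8.82
= −109.26 dBm → −109.3 dBm

−109.3 dBm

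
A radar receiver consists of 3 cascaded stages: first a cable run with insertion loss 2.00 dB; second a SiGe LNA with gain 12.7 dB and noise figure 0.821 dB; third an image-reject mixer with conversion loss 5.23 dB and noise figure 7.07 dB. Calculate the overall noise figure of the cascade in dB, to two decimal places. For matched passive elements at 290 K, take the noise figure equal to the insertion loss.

3.55 dB

Convert to linear (a loss of L dB is a gain of −L dB): F_i = 10^(NF_i/10), G_i = 10^(G_i,dB/10)
  Stage 1: F_1 = 10^(2.00/10) = 1.585, G_1 = 10^(−2.00/10) = 0.6310
  Stage 2: F_2 = 10^(0.821/10) = 1.208, G_2 = 10^(12.7/10) = 18.62
  Stage 3: F_3 = 10^(7.07/10) = 5.093, G_3 = 10^(−5.23/10) = 0.2999
Friis cascade:
  F = 1.585 + (1.208 − 1)/0.6310 + (5.093 − 1)/11.75 = 2.263
NF = 10 log₁₀(2.263) = 3.55 dB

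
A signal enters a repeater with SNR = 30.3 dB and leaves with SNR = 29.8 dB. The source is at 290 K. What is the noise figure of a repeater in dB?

0.5 dB

NF (dB) = SNR_in(dB) − SNR_out(dB) when the source is at T₀
NF = 30.3 − 29.8 = 0.5 dB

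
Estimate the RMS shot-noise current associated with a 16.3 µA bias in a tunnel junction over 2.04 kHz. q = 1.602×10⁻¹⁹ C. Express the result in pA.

103 pA

I_n = √(2qI·B)
2qI·B = 2 × 1.602×10⁻¹⁹ × 1.63×10⁻⁵ × 2.04×10³ = 1.07×10⁻²⁰ A²
I_n = √(1.07×10⁻²⁰) = 1.03×10⁻¹⁰ A = 103 pA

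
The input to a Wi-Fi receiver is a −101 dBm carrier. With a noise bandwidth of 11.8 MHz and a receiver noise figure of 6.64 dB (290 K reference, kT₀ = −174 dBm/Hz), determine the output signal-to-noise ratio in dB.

Noise floor: N = −174 + 10 log₁₀(B) + NF
10 log₁₀(1.18×10⁷) = 70.72 dB
N = −174 + 70.72 + 6.64 = −96.64 dBm
SNR = P_sig − N = −101 − (−96.64) = −4.36 dB → −4.4 dB

−4.4 dB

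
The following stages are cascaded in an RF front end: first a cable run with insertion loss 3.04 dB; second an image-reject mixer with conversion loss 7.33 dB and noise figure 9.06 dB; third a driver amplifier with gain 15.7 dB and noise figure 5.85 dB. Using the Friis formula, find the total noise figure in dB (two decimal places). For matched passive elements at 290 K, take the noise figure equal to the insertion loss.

Convert to linear (a loss of L dB is a gain of −L dB): F_i = 10^(NF_i/10), G_i = 10^(G_i,dB/10)
  Stage 1: F_1 = 10^(3.04/10) = 2.014, G_1 = 10^(−3.04/10) = 0.4966
  Stage 2: F_2 = 10^(9.06/10) = 8.054, G_2 = 10^(−7.33/10) = 0.1849
  Stage 3: F_3 = 10^(5.85/10) = 3.846, G_3 = 10^(15.7/10) = 37.15
Friis cascade:
  F = 2.014 + (8.054 − 1)/0.4966 + (3.846 − 1)/0.09183 = 47.21
NF = 10 log₁₀(47.21) = 16.74 dB

16.74 dB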